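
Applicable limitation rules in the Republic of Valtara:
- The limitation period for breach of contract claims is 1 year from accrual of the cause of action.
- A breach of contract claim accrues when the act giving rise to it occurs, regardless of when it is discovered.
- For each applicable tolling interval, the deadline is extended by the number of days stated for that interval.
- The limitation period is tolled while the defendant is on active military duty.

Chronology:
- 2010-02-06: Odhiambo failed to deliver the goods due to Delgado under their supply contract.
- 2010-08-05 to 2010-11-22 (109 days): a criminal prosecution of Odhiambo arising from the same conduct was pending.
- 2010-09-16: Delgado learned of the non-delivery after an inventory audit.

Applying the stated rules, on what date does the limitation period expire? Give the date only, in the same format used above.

2011-02-06

The claim accrued on 2010-02-06, when the wrongful act occurred; under the stated occurrence rule the 2010-09-16 discovery does not delay accrual.
Adding the 1 year base period to 2010-02-06 gives a deadline of 2011-02-06, before any tolling.
The pending criminal prosecution from 2010-08-05 to 2010-11-22 does not toll the period, because no stated rule makes a criminal prosecution a tolling event.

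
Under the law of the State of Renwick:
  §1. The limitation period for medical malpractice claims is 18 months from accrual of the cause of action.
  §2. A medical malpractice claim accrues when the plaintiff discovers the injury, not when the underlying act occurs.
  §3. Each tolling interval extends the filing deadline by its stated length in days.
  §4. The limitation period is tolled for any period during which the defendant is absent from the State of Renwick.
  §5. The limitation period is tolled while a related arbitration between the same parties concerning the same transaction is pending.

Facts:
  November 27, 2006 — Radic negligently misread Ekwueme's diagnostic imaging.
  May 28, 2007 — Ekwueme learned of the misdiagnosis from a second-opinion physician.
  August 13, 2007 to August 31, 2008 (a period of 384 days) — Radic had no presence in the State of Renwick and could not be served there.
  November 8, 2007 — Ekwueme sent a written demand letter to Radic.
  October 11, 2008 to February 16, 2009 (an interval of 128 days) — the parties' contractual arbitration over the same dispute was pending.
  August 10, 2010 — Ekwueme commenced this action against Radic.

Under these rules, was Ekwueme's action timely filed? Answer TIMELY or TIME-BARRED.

Accrual is tied to discovery, so the period began on May 28, 2007 rather than on November 27, 2006 when the act occurred.
The untolled deadline — 18 months after May 28, 2007 — is November 28, 2008.
The period was tolled for 384 days by the defendant's absence from the jurisdiction (August 13, 2007 to August 31, 2008), pushing the deadline to December 17, 2009.
Because the pending related arbitration ran from October 11, 2008 to February 16, 2009, the deadline is extended by 128 days to April 24, 2010.
The other events in the timeline have no effect on the limitation period under the stated rules.
Filing on August 10, 2010 missed the April 24, 2010 deadline — the action is time-barred.

TIME-BARRED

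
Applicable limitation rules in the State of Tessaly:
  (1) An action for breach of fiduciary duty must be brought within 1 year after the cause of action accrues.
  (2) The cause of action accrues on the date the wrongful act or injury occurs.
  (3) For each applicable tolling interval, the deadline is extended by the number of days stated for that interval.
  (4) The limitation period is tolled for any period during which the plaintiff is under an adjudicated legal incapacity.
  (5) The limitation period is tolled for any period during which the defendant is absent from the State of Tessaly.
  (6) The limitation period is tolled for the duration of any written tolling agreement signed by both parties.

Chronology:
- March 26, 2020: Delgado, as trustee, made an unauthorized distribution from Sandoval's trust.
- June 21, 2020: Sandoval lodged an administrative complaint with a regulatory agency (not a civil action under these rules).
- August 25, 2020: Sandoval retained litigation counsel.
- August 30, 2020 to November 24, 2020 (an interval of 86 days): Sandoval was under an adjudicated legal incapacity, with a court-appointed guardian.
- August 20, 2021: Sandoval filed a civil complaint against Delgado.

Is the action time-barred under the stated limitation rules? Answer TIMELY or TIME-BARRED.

TIME-BARRED

The limitation period began to run on March 26, 2020.
The untolled deadline — 1 year after March 26, 2020 — is March 26, 2021.
The plaintiff's legal incapacity from August 30, 2020 to November 24, 2020 tolled the period for 86 days, extending the deadline to June 20, 2021.
Nothing else in the chronology tolls or restarts the period.
Filing on August 20, 2021 missed the June 20, 2021 deadline — the action is time-barred.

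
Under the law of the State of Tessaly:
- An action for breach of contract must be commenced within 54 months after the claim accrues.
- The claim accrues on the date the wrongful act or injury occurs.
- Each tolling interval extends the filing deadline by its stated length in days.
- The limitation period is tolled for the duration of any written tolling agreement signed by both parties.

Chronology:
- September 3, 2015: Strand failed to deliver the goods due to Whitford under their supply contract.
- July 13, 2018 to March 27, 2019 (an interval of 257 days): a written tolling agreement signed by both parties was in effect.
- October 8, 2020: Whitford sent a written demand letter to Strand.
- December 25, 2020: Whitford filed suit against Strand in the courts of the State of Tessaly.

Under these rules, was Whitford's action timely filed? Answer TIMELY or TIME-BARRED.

The claim accrued on September 3, 2015, when the wrongful act occurred.
54 months from September 3, 2015 is March 3, 2020.
The written tolling agreement from July 13, 2018 to March 27, 2019 tolled the period for 257 days, extending the deadline to November 15, 2020.
The other events in the timeline have no effect on the limitation period under the stated rules.
Filing on December 25, 2020 missed the November 15, 2020 deadline — the action is time-barred.

TIME-BARRED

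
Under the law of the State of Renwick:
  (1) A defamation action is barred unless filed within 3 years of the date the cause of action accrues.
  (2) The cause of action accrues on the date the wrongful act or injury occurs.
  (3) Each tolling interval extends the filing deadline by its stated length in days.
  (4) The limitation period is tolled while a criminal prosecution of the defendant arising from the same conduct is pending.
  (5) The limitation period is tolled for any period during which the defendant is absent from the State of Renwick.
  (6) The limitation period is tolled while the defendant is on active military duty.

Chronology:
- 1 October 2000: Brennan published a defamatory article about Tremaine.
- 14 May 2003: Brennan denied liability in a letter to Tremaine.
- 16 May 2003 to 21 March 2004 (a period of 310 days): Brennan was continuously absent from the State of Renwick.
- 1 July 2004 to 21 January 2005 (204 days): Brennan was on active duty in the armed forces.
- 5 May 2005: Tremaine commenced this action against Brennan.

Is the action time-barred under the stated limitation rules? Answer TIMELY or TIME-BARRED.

The cause of action accrued on 1 October 2000, the date of the act.
Adding the 3 years base period to 1 October 2000 gives a deadline of 1 October 2003, before any tolling.
The period was tolled for 310 days by the defendant's absence from the jurisdiction (16 May 2003 to 21 March 2004), pushing the deadline to 6 August 2004.
The period was tolled for 204 days by the defendant's active military service (1 July 2004 to 21 January 2005), pushing the deadline to 26 February 2005.
None of the other events listed affects the running of the period under the stated rules.
Filing on 5 May 2005 missed the 26 February 2005 deadline — the action is time-barred.

TIME-BARRED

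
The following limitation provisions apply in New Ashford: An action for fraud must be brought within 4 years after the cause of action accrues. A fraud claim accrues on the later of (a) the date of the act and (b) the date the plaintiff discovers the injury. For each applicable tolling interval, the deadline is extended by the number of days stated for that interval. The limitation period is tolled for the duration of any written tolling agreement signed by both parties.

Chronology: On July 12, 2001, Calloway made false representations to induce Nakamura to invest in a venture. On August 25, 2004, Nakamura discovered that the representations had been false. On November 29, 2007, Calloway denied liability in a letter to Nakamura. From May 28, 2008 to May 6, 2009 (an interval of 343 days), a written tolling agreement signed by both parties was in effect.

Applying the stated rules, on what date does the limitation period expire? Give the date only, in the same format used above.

Because discovery on August 25, 2004 post-dates the July 12, 2001 act, accrual under the later-of rule falls on August 25, 2004.
Adding the 4 years base period to August 25, 2004 gives a deadline of August 25, 2008, before any tolling.
The period was tolled for 343 days by the written tolling agreement (May 28, 2008 to May 6, 2009), pushing the deadline to August 3, 2009.
Nothing else in the chronology tolls or restarts the period.

August 3, 2009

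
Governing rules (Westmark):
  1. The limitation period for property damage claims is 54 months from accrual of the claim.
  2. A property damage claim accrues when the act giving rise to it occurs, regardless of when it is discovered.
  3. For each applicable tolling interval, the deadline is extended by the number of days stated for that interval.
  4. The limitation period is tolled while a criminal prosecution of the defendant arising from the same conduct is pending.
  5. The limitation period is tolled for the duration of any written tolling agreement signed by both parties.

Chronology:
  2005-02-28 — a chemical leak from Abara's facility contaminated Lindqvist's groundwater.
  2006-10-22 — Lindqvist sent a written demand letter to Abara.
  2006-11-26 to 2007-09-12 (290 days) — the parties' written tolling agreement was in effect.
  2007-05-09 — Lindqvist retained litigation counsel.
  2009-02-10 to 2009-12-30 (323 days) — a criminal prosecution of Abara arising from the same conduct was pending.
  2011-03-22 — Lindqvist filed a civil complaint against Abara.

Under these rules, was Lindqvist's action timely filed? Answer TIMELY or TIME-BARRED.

The limitation period began to run on 2005-02-28.
The untolled deadline — 54 months after 2005-02-28 — is 2009-08-28.
Because the written tolling agreement ran from 2006-11-26 to 2007-09-12, the deadline is extended by 290 days to 2010-06-14.
The pending criminal prosecution from 2009-02-10 to 2009-12-30 tolled the period for 323 days, extending the deadline to 2011-05-03.
Nothing else in the chronology tolls or restarts the period.
The 2011-03-22 filing precedes the 2011-05-03 deadline; the claim is timely.

TIMELY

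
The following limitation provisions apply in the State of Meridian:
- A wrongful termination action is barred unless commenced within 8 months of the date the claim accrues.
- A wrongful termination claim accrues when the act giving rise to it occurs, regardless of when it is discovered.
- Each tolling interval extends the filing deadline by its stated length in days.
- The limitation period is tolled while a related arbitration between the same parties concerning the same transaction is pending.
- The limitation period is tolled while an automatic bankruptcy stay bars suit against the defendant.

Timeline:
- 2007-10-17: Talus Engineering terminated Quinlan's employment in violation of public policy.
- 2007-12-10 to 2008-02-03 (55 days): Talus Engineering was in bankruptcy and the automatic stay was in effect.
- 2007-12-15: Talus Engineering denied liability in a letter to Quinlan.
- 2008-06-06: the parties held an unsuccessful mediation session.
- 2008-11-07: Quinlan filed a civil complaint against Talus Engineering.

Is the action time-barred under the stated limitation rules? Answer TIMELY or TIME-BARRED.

TIME-BARRED

The limitation period began to run on 2007-10-17.
Adding the 8 months base period to 2007-10-17 gives a deadline of 2008-06-17, before any tolling.
The period was tolled for 55 days by the automatic bankruptcy stay (2007-12-10 to 2008-02-03), pushing the deadline to 2008-08-11.
None of the other events listed affects the running of the period under the stated rules.
The 2008-11-07 filing falls after the 2008-08-11 deadline; the claim is time-barred.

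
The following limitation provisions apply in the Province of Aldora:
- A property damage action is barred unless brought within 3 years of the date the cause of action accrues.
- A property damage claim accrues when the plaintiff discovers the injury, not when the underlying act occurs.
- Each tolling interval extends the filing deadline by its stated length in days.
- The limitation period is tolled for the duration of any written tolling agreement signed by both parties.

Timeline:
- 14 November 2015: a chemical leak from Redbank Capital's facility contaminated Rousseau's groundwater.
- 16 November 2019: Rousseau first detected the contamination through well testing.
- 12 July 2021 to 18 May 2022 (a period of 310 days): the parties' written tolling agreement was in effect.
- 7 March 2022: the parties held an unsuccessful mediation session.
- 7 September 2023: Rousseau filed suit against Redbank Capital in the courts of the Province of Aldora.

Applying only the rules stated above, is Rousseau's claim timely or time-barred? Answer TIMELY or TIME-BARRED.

TIMELY

Under the discovery rule, the claim accrued on 16 November 2019, when Rousseau discovered the injury — not on the 14 November 2015 date of the underlying act.
The untolled deadline — 3 years after 16 November 2019 — is 16 November 2022.
Because the written tolling agreement ran from 12 July 2021 to 18 May 2022, the deadline is extended by 310 days to 22 September 2023.
None of the other events listed affects the running of the period under the stated rules.
Rousseau filed on 7 September 2023, before the 22 September 2023 deadline, so the action is timely.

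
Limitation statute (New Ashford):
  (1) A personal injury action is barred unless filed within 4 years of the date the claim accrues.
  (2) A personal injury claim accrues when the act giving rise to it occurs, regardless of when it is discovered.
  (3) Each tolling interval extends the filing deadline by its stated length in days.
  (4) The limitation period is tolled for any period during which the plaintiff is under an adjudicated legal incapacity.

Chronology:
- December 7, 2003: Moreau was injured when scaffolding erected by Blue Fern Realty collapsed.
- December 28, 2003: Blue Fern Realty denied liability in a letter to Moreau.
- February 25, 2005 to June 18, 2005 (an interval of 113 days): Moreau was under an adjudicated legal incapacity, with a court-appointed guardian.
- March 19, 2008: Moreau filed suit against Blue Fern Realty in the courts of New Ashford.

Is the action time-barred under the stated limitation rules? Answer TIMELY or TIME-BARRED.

The limitation period began to run on December 7, 2003.
4 years from December 7, 2003 is December 7, 2007.
The period was tolled for 113 days by the plaintiff's legal incapacity (February 25, 2005 to June 18, 2005), pushing the deadline to March 29, 2008.
Nothing else in the chronology tolls or restarts the period.
Moreau filed on March 19, 2008, before the March 29, 2008 deadline, so the action is timely.

TIMELY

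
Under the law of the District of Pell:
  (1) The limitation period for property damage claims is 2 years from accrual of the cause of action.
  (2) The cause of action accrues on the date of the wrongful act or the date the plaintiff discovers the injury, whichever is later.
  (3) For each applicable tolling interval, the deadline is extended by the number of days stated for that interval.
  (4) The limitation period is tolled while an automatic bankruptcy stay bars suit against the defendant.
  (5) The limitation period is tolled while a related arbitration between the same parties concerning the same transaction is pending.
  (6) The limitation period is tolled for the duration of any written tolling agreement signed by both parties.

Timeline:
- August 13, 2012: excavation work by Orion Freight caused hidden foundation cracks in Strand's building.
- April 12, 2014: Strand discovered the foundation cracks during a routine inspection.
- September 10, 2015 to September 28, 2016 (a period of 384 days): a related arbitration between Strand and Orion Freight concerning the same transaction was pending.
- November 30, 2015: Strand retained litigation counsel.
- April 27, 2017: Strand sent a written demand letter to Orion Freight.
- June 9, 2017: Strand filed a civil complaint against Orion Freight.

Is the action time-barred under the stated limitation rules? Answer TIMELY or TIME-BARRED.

The claim accrued on April 12, 2014 — the later of the August 13, 2012 act and the April 12, 2014 discovery.
2 years from April 12, 2014 is April 12, 2016.
The pending related arbitration from September 10, 2015 to September 28, 2016 tolled the period for 384 days, extending the deadline to May 1, 2017.
The other events in the timeline have no effect on the limitation period under the stated rules.
Strand filed on June 9, 2017, after the May 1, 2017 deadline, so the action is time-barred.

TIME-BARRED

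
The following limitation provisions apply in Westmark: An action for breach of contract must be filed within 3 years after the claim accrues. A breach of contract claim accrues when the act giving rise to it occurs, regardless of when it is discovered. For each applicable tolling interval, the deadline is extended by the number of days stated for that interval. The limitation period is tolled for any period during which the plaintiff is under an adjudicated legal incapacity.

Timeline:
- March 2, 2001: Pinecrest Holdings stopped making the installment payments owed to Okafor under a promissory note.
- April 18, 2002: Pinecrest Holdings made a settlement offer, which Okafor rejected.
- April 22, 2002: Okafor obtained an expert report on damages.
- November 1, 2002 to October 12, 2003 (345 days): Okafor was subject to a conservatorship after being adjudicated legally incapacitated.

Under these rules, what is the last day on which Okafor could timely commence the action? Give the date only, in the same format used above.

The limitation period began to run on March 2, 2001.
The untolled deadline — 3 years after March 2, 2001 — is March 2, 2004.
The plaintiff's legal incapacity from November 1, 2002 to October 12, 2003 tolled the period for 345 days, extending the deadline to February 10, 2005.
Nothing else in the chronology tolls or restarts the period.

February 10, 2005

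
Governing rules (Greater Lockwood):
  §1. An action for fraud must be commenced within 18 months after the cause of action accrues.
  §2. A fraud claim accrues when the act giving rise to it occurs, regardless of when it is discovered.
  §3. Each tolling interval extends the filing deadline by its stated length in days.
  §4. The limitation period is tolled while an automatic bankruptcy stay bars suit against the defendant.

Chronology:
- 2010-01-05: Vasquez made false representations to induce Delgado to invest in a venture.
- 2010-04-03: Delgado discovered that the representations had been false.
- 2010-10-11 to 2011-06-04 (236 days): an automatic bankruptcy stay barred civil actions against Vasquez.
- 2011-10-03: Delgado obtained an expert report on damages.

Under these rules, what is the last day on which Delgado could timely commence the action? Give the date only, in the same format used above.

The claim accrued on 2010-01-05, when the wrongful act occurred; under the stated occurrence rule the 2010-04-03 discovery does not delay accrual.
Adding the 18 months base period to 2010-01-05 gives a deadline of 2011-07-05, before any tolling.
The automatic bankruptcy stay from 2010-10-11 to 2011-06-04 tolled the period for 236 days, extending the deadline to 2012-02-26.
The other events in the timeline have no effect on the limitation period under the stated rules.

2012-02-26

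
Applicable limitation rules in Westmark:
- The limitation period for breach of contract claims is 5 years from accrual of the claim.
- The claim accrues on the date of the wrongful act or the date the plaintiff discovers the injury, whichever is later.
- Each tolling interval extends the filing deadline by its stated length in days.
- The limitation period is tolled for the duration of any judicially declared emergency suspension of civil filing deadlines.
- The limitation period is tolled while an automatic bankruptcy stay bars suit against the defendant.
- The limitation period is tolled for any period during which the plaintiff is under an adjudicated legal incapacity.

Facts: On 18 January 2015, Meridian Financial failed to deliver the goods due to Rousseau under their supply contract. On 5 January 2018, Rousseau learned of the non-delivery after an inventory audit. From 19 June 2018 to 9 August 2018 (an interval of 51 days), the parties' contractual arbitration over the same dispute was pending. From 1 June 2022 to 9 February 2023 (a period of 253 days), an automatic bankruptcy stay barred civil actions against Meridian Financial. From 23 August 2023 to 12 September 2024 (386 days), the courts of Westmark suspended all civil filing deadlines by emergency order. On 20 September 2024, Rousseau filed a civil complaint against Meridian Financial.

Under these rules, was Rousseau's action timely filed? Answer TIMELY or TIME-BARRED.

TIMELY

Because discovery on 5 January 2018 post-dates the 18 January 2015 act, accrual under the later-of rule falls on 5 January 2018.
Adding the 5 years base period to 5 January 2018 gives a deadline of 5 January 2023, before any tolling.
The period was tolled for 253 days by the automatic bankruptcy stay (1 June 2022 to 9 February 2023), pushing the deadline to 15 September 2023.
Because the emergency suspension of filing deadlines ran from 23 August 2023 to 12 September 2024, the deadline is extended by 386 days to 5 October 2024.
Although a pending arbitration ran from 19 June 2018 to 9 August 2018, the stated rules do not make that a tolling event, so it is disregarded.
Filing on 20 September 2024 beat the 5 October 2024 deadline — the action is timely.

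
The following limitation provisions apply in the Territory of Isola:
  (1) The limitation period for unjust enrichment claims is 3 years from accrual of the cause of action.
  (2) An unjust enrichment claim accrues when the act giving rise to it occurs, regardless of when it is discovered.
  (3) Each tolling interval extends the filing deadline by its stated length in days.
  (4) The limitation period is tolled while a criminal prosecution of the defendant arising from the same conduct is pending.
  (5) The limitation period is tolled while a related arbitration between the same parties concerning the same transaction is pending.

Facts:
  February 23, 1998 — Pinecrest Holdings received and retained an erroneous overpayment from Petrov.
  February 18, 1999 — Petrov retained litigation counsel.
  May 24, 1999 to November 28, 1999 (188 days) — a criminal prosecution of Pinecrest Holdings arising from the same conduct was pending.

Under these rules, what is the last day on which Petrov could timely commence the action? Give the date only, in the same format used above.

The limitation period began to run on February 23, 1998.
Adding the 3 years base period to February 23, 1998 gives a deadline of February 23, 2001, before any tolling.
The period was tolled for 188 days by the pending criminal prosecution (May 24, 1999 to November 28, 1999), pushing the deadline to August 30, 2001.
None of the other events listed affects the running of the period under the stated rules.

August 30, 2001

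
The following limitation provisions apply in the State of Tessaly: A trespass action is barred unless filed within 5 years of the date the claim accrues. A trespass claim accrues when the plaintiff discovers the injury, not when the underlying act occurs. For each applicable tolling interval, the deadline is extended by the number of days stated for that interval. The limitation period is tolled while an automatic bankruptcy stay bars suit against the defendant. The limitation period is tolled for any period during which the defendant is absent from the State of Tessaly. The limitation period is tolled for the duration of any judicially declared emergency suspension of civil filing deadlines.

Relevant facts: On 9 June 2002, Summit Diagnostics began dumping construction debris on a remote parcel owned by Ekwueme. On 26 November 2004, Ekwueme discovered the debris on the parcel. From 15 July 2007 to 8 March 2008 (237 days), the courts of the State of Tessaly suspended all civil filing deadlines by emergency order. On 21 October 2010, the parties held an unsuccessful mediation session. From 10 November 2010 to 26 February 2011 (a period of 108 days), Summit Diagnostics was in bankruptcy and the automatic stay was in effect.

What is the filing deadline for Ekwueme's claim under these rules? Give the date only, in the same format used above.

21 July 2010

Accrual is tied to discovery, so the period began on 26 November 2004 rather than on 9 June 2002 when the act occurred.
Adding the 5 years base period to 26 November 2004 gives a deadline of 26 November 2009, before any tolling.
The emergency suspension of filing deadlines from 15 July 2007 to 8 March 2008 tolled the period for 237 days, extending the deadline to 21 July 2010.
By the time the automatic bankruptcy stay began on 10 November 2010, the limitation period had already expired on 21 July 2010; that interval cannot revive it.
The other events in the timeline have no effect on the limitation period under the stated rules.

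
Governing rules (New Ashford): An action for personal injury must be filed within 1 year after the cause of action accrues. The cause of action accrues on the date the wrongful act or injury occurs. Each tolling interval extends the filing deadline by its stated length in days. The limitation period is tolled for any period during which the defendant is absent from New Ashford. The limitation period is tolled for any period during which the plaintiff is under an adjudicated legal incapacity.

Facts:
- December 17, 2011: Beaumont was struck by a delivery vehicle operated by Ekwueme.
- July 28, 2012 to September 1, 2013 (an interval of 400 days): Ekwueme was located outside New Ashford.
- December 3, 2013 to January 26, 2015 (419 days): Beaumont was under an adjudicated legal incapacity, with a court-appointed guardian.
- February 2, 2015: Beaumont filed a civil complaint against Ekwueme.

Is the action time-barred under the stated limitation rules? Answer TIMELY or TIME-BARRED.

The cause of action accrued on December 17, 2011, the date of the act.
1 year from December 17, 2011 is December 17, 2012.
Because the defendant's absence from the jurisdiction ran from July 28, 2012 to September 1, 2013, the deadline is extended by 400 days to January 21, 2014.
The period was tolled for 419 days by the plaintiff's legal incapacity (December 3, 2013 to January 26, 2015), pushing the deadline to March 16, 2015.
The February 2, 2015 filing precedes the March 16, 2015 deadline; the claim is timely.

TIMELY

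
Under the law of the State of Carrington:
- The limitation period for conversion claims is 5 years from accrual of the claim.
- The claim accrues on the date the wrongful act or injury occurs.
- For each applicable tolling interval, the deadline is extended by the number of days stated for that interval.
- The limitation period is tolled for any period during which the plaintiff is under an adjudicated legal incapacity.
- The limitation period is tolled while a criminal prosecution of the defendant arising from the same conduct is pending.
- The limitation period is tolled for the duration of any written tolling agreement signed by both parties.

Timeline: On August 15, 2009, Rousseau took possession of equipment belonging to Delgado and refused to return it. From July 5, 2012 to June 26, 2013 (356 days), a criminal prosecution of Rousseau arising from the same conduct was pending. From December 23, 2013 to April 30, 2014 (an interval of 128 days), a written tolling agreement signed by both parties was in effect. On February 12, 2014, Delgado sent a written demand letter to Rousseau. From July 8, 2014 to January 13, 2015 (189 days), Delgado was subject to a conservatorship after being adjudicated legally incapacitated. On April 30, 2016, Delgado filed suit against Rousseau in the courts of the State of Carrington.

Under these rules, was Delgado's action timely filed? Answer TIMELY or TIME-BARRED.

The limitation period began to run on August 15, 2009.
Adding the 5 years base period to August 15, 2009 gives a deadline of August 15, 2014, before any tolling.
Because the pending criminal prosecution ran from July 5, 2012 to June 26, 2013, the deadline is extended by 356 days to August 6, 2015.
Because the written tolling agreement ran from December 23, 2013 to April 30, 2014, the deadline is extended by 128 days to December 12, 2015.
The plaintiff's legal incapacity from July 8, 2014 to January 13, 2015 tolled the period for 189 days, extending the deadline to June 18, 2016.
Nothing else in the chronology tolls or restarts the period.
The April 30, 2016 filing precedes the June 18, 2016 deadline; the claim is timely.

TIMELY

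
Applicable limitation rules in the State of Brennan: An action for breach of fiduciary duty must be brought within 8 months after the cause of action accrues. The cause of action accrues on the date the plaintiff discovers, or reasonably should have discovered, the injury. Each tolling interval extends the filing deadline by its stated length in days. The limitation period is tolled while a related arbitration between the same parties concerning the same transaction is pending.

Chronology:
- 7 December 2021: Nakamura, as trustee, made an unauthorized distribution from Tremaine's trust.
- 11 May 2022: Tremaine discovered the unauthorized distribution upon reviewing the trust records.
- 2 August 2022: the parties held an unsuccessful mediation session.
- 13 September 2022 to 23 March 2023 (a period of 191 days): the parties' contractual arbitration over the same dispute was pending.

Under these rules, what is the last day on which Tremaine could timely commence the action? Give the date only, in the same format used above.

21 July 2023

Accrual is tied to discovery, so the period began on 11 May 2022 rather than on 7 December 2021 when the act occurred.
The untolled deadline — 8 months after 11 May 2022 — is 11 January 2023.
Because the pending related arbitration ran from 13 September 2022 to 23 March 2023, the deadline is extended by 191 days to 21 July 2023.
None of the other events listed affects the running of the period under the stated rules.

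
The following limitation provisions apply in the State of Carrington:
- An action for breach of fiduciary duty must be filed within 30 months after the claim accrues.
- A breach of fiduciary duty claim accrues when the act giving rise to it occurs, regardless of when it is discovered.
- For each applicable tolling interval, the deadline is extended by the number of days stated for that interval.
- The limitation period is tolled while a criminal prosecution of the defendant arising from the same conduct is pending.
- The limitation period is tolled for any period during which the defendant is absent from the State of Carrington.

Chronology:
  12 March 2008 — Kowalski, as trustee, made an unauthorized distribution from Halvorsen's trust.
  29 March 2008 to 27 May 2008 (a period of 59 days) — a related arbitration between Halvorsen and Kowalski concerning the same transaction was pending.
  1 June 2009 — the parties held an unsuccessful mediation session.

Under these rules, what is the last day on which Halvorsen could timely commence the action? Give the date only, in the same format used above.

The claim accrued on 12 March 2008, when the wrongful act occurred.
30 months from 12 March 2008 is 12 September 2010.
The pending related arbitration from 29 March 2008 to 27 May 2008 does not toll the period, because no stated rule makes a pending arbitration a tolling event.
None of the other events listed affects the running of the period under the stated rules.

12 September 2010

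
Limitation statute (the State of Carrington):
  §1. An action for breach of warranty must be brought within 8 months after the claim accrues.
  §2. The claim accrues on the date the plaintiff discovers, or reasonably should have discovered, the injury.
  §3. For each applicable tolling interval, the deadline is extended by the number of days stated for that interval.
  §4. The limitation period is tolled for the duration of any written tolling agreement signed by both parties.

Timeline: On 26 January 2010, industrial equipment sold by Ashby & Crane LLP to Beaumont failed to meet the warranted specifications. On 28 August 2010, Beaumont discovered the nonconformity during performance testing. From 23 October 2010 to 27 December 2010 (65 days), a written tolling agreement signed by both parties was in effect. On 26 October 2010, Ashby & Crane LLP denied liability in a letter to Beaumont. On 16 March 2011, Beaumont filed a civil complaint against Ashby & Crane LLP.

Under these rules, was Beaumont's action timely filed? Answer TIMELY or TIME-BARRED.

Under the discovery rule, the claim accrued on 28 August 2010, when Beaumont discovered the injury — not on the 26 January 2010 date of the underlying act.
The untolled deadline — 8 months after 28 August 2010 — is 28 April 2011.
Because the written tolling agreement ran from 23 October 2010 to 27 December 2010, the deadline is extended by 65 days to 2 July 2011.
None of the other events listed affects the running of the period under the stated rules.
Beaumont filed on 16 March 2011, before the 2 July 2011 deadline, so the action is timely.

TIMELY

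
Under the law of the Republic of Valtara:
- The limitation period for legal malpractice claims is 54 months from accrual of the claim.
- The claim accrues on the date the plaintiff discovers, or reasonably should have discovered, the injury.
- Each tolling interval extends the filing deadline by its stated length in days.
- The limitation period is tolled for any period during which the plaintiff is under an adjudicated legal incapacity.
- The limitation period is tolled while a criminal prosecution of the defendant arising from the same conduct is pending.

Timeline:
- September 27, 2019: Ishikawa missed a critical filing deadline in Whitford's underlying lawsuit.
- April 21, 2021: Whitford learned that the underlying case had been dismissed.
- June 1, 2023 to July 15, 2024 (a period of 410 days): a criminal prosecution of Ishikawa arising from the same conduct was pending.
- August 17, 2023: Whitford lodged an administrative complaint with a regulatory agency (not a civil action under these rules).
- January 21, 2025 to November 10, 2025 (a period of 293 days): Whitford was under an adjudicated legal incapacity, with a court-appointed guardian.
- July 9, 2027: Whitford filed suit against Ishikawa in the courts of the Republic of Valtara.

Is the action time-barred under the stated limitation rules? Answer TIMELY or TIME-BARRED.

TIMELY

The claim did not accrue until Whitford discovered the injury on April 21, 2021; the September 27, 2019 act date does not start the clock under the stated rule.
54 months from April 21, 2021 is October 21, 2025.
Because the pending criminal prosecution ran from June 1, 2023 to July 15, 2024, the deadline is extended by 410 days to December 5, 2026.
The plaintiff's legal incapacity from January 21, 2025 to November 10, 2025 tolled the period for 293 days, extending the deadline to September 24, 2027.
None of the other events listed affects the running of the period under the stated rules.
Filing on July 9, 2027 beat the September 24, 2027 deadline — the action is timely.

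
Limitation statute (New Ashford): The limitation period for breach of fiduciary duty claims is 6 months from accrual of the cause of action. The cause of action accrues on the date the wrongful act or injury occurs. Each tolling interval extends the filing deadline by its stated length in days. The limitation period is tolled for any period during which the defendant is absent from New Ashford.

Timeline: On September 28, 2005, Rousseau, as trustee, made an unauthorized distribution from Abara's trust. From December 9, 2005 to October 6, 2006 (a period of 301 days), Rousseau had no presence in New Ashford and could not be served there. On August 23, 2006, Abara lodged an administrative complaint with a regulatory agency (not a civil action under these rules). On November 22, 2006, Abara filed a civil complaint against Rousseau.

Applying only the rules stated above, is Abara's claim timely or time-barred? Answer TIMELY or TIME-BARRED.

The cause of action accrued on September 28, 2005, the date of the act.
The untolled deadline — 6 months after September 28, 2005 — is March 28, 2006.
The defendant's absence from the jurisdiction from December 9, 2005 to October 6, 2006 tolled the period for 301 days, extending the deadline to January 23, 2007.
Nothing else in the chronology tolls or restarts the period.
Abara filed on November 22, 2006, before the January 23, 2007 deadline, so the action is timely.

TIMELY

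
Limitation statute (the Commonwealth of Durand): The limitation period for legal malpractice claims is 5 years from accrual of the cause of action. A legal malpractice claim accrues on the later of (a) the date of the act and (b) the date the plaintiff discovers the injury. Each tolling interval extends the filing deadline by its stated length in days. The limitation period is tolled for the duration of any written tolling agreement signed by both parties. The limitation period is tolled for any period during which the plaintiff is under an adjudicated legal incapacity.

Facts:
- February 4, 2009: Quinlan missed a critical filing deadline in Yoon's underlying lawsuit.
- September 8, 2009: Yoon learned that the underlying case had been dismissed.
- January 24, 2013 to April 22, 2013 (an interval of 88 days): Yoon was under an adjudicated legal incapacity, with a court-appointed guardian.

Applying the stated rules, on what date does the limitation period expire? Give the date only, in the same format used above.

The claim accrued on September 8, 2009 — the later of the February 4, 2009 act and the September 8, 2009 discovery.
Adding the 5 years base period to September 8, 2009 gives a deadline of September 8, 2014, before any tolling.
The period was tolled for 88 days by the plaintiff's legal incapacity (January 24, 2013 to April 22, 2013), pushing the deadline to December 5, 2014.

December 5, 2014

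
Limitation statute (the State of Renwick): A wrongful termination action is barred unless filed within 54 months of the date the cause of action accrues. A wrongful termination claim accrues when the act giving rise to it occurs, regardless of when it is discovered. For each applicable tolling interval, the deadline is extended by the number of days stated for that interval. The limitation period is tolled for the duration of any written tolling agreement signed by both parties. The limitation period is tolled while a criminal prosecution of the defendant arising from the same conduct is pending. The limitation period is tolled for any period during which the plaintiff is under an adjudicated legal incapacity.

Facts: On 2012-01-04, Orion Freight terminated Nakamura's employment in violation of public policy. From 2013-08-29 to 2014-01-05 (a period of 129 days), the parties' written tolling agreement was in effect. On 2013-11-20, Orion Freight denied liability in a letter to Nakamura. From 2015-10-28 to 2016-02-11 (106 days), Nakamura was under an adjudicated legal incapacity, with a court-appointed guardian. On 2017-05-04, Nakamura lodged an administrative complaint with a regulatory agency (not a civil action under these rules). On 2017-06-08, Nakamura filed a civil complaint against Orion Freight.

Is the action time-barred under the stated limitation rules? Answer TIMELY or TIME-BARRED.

TIME-BARRED

The claim accrued on 2012-01-04, when the wrongful act occurred.
54 months from 2012-01-04 is 2016-07-04.
Because the written tolling agreement ran from 2013-08-29 to 2014-01-05, the deadline is extended by 129 days to 2016-11-10.
The plaintiff's legal incapacity from 2015-10-28 to 2016-02-11 tolled the period for 106 days, extending the deadline to 2017-02-24.
Nothing else in the chronology tolls or restarts the period.
The 2017-06-08 filing falls after the 2017-02-24 deadline; the claim is time-barred.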